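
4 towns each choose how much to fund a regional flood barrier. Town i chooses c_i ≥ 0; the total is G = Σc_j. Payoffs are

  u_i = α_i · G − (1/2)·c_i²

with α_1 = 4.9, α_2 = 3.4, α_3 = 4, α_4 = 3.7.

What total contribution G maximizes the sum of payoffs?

64

Planner FOC: ∂(Σu_j)/∂c_i = (Σα_j) − c_i = 0, so c_i^SO = Σα_j = 16 for every i; G^SO = 64.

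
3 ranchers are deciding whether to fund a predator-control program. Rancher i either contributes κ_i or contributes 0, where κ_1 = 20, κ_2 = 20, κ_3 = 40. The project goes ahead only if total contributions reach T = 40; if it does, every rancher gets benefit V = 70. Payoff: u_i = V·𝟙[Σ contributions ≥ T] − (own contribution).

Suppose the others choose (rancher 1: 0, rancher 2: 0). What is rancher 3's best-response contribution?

Others' total = 0. Contributing 40 brings total to 40 ≥ 40: gain V − κ_3 = 30.
Best response: 40.

40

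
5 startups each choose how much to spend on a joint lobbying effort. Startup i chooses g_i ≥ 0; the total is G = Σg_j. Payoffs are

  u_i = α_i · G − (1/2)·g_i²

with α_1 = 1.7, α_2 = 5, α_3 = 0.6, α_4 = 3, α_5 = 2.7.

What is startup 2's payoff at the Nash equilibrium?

Startup i's FOC: ∂u_i/∂g_i = α_i − g_i = 0, so g_i* = α_i.
NE contributions = (1.7, 5, 0.6, 3, 2.7); G = 13.
u_2 = α_2·G − ½·(g_2)² = 5·13 − ½·5² = 52.5.

52.5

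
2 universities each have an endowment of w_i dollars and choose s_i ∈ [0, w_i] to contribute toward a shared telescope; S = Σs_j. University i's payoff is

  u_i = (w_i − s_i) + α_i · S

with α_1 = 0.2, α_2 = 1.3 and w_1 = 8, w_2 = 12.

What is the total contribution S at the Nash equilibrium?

∂u_i/∂s_i = α_i − 1, so university i contributes w_i if α_i > 1, else 0.
α_i > 1 for i ∈ {2}; NE contributions (0, 12), S = 12.

12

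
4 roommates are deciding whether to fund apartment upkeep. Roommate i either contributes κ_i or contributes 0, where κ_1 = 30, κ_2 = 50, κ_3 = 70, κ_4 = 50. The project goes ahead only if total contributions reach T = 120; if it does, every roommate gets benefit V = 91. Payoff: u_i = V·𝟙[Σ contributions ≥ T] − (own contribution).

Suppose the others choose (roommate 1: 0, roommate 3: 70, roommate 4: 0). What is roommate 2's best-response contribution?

50

Others' total = 70. Contributing 50 brings total to 120 ≥ 120: gain V − κ_2 = 41.
Best response: 50.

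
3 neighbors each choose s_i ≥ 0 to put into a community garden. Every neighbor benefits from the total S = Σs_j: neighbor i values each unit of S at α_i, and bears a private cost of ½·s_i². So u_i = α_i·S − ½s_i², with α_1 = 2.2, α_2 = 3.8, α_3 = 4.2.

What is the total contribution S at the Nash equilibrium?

Neighbor i's FOC: ∂u_i/∂s_i = α_i − s_i = 0, so s_i* = α_i.
NE contributions = (2.2, 3.8, 4.2); S = 10.2.

10.2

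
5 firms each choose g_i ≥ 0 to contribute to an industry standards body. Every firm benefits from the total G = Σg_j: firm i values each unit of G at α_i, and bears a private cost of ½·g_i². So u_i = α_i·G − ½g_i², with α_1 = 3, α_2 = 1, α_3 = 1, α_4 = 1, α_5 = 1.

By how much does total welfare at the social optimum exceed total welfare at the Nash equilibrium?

80

Firm i's FOC: ∂u_i/∂g_i = α_i − g_i = 0, so g_i* = α_i.
NE contributions = (3, 1, 1, 1, 1); G = 7.
W^NE = (Σα)·G − ½Σα_i² = 7² − ½·13 = 42.5.
Planner sets g_i = Σα_j = 7 for every i, so G^SO = 5·7 = 35.
W^SO = (Σα)·G^SO − ½·5·(Σα)² = (5/2)·7² = 122.5.
Deadweight loss = W^SO − W^NE = 80.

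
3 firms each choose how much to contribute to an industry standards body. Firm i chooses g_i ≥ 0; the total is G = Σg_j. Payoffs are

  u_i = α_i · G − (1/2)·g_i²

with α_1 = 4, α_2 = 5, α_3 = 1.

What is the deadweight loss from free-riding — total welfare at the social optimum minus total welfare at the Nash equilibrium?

71

Firm i's FOC: ∂u_i/∂g_i = α_i − g_i = 0, so g_i* = α_i.
NE contributions = (4, 5, 1); G = 10.
W^NE = (Σα)·G − ½Σα_i² = 10² − ½·42 = 79.
Planner sets g_i = Σα_j = 10 for every i, so G^SO = 3·10 = 30.
W^SO = (Σα)·G^SO − ½·3·(Σα)² = (3/2)·10² = 150.
Deadweight loss = W^SO − W^NE = 71.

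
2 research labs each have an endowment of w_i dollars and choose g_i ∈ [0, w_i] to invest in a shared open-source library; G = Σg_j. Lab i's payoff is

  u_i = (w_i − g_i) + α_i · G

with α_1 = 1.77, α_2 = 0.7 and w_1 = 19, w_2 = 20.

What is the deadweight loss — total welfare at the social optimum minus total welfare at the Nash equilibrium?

29.4

∂u_i/∂g_i = α_i − 1, so lab i contributes w_i if α_i > 1, else 0.
α_i > 1 for i ∈ {1}; NE contributions (19, 0), G = 19.
W^NE = Σw_i − G^NE + (Σα_i)·G^NE = 39 + 1.47·19 = 66.93.
Planner: ∂(Σu_j)/∂g_i = Σα_j − 1 = 1.47 > 0, so everyone contributes w_i; G^SO = 39, W^SO = 39 + 1.47·39 = 96.33.
Deadweight loss = 29.4.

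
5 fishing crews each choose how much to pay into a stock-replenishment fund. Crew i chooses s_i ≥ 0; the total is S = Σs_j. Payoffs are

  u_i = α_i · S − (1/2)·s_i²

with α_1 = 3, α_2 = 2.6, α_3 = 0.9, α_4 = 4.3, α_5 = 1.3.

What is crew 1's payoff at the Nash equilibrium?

31.8

Crew i's FOC: ∂u_i/∂s_i = α_i − s_i = 0, so s_i* = α_i.
NE contributions = (3, 2.6, 0.9, 4.3, 1.3); S = 12.1.
u_1 = α_1·S − ½·(s_1)² = 3·12.1 − ½·3² = 31.8.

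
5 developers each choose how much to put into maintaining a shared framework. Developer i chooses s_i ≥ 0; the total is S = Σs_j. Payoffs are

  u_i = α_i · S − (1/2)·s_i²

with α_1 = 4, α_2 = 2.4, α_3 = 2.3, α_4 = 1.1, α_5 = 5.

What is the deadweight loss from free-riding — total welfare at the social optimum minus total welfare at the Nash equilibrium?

Developer i's FOC: ∂u_i/∂s_i = α_i − s_i = 0, so s_i* = α_i.
NE contributions = (4, 2.4, 2.3, 1.1, 5); S = 14.8.
W^NE = (Σα)·S − ½Σα_i² = 14.8² − ½·53.26 = 192.41.
Planner sets s_i = Σα_j = 14.8 for every i, so S^SO = 5·14.8 = 74.
W^SO = (Σα)·S^SO − ½·5·(Σα)² = (5/2)·14.8² = 547.6.
Deadweight loss = W^SO − W^NE = 355.19.

355.19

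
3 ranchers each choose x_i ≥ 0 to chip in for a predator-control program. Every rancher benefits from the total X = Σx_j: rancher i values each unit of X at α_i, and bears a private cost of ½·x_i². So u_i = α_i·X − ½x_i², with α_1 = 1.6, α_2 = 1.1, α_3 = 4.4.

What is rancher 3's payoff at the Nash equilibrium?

21.56

Rancher i's FOC: ∂u_i/∂x_i = α_i − x_i = 0, so x_i* = α_i.
NE contributions = (1.6, 1.1, 4.4); X = 7.1.
u_3 = α_3·X − ½·(x_3)² = 4.4·7.1 − ½·4.4² = 21.56.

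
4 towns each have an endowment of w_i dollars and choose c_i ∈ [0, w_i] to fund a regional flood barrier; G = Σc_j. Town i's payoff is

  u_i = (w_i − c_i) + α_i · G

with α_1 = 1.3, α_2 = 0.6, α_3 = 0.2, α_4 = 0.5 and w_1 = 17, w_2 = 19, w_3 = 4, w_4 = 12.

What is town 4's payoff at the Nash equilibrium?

20.5

∂u_i/∂c_i = α_i − 1, so town i contributes w_i if α_i > 1, else 0.
α_i > 1 for i ∈ {1}; NE contributions (17, 0, 0, 0), G = 17.
u_4 = (12 − 0) + 0.5·17 = 20.5.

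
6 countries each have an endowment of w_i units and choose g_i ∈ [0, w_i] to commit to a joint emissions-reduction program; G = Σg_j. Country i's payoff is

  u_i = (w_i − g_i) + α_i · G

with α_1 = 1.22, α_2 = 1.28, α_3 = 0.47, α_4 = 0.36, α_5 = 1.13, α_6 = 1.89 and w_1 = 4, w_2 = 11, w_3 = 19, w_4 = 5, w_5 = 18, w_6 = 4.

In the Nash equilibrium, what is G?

37

∂u_i/∂g_i = α_i − 1, so country i contributes w_i if α_i > 1, else 0.
α_i > 1 for i ∈ {1, 2, 5, 6}; NE contributions (4, 11, 0, 0, 18, 4), G = 37.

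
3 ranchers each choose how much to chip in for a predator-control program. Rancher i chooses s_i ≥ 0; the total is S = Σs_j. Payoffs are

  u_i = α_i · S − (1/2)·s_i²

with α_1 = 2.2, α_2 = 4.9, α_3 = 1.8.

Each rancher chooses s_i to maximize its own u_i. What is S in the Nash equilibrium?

Rancher i's FOC: ∂u_i/∂s_i = α_i − s_i = 0, so s_i* = α_i.
NE contributions = (2.2, 4.9, 1.8); S = 8.9.

8.9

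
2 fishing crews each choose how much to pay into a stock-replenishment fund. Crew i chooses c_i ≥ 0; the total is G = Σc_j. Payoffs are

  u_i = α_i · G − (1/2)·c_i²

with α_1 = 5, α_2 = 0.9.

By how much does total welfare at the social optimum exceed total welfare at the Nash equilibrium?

12.905

Crew i's FOC: ∂u_i/∂c_i = α_i − c_i = 0, so c_i* = α_i.
NE contributions = (5, 0.9); G = 5.9.
W^NE = (Σα)·G − ½Σα_i² = 5.9² − ½·25.81 = 21.905.
Planner sets c_i = Σα_j = 5.9 for every i, so G^SO = 2·5.9 = 11.8.
W^SO = (Σα)·G^SO − ½·2·(Σα)² = (2/2)·5.9² = 34.81.
Deadweight loss = W^SO − W^NE = 12.905.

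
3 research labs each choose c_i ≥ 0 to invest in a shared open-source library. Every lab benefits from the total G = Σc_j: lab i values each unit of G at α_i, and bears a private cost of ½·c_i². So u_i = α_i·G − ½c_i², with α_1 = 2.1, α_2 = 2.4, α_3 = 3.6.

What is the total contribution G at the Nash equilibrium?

8.1

Lab i's FOC: ∂u_i/∂c_i = α_i − c_i = 0, so c_i* = α_i.
NE contributions = (2.1, 2.4, 3.6); G = 8.1.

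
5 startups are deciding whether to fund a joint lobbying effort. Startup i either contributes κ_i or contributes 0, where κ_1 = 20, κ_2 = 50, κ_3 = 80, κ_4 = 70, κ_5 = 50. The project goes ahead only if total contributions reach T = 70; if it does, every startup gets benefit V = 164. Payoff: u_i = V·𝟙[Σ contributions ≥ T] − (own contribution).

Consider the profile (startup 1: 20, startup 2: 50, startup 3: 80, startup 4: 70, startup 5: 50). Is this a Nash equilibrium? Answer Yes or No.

Total = 270 ≥ 70: provided.
Startup 1 (pledges 20, payoff 144): dropping to 0 → total 250, payoff 164. Profitable deviation.

No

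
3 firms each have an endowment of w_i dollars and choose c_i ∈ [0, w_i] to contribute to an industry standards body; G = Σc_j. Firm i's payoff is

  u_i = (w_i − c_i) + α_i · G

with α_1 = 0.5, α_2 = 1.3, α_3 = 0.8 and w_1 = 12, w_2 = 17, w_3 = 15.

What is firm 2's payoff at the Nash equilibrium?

22.1

∂u_i/∂c_i = α_i − 1, so firm i contributes w_i if α_i > 1, else 0.
α_i > 1 for i ∈ {2}; NE contributions (0, 17, 0), G = 17.
u_2 = (17 − 17) + 1.3·17 = 22.1.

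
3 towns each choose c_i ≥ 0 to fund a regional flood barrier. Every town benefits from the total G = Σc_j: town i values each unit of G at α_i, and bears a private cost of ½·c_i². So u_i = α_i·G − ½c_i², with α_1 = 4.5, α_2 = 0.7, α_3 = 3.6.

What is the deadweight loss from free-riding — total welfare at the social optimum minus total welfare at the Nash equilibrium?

55.57

Town i's FOC: ∂u_i/∂c_i = α_i − c_i = 0, so c_i* = α_i.
NE contributions = (4.5, 0.7, 3.6); G = 8.8.
W^NE = (Σα)·G − ½Σα_i² = 8.8² − ½·33.7 = 60.59.
Planner sets c_i = Σα_j = 8.8 for every i, so G^SO = 3·8.8 = 26.4.
W^SO = (Σα)·G^SO − ½·3·(Σα)² = (3/2)·8.8² = 116.16.
Deadweight loss = W^SO − W^NE = 55.57.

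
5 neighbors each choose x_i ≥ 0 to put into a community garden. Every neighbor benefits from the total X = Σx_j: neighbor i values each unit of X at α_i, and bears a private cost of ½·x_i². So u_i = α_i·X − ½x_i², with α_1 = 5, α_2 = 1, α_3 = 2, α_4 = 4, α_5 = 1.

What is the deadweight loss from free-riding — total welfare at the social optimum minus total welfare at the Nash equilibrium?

277

Neighbor i's FOC: ∂u_i/∂x_i = α_i − x_i = 0, so x_i* = α_i.
NE contributions = (5, 1, 2, 4, 1); X = 13.
W^NE = (Σα)·X − ½Σα_i² = 13² − ½·47 = 145.5.
Planner sets x_i = Σα_j = 13 for every i, so X^SO = 5·13 = 65.
W^SO = (Σα)·X^SO − ½·5·(Σα)² = (5/2)·13² = 422.5.
Deadweight loss = W^SO − W^NE = 277.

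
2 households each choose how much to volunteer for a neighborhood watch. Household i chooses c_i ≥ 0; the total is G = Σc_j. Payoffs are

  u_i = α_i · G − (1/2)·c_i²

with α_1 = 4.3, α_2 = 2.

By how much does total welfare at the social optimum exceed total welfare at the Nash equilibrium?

11.245

Household i's FOC: ∂u_i/∂c_i = α_i − c_i = 0, so c_i* = α_i.
NE contributions = (4.3, 2); G = 6.3.
W^NE = (Σα)·G − ½Σα_i² = 6.3² − ½·22.49 = 28.445.
Planner sets c_i = Σα_j = 6.3 for every i, so G^SO = 2·6.3 = 12.6.
W^SO = (Σα)·G^SO − ½·2·(Σα)² = (2/2)·6.3² = 39.69.
Deadweight loss = W^SO − W^NE = 11.245.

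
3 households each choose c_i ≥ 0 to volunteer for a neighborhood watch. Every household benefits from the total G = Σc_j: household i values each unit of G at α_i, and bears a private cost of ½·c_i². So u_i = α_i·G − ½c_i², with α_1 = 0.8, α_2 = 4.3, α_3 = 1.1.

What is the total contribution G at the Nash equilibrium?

6.2

Household i's FOC: ∂u_i/∂c_i = α_i − c_i = 0, so c_i* = α_i.
NE contributions = (0.8, 4.3, 1.1); G = 6.2.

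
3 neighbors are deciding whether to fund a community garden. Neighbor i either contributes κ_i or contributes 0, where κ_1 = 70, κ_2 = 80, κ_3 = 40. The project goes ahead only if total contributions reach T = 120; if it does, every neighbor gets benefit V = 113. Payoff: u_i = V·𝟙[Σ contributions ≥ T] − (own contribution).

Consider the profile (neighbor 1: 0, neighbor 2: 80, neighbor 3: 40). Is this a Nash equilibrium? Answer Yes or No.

Total = 120 ≥ 120: provided.
Neighbor 1 (pledges 0, payoff 113): pledging 70 → total 190, payoff 43. No gain.
Neighbor 2 (pledges 80, payoff 33): dropping to 0 → total 40, payoff 0. No gain.
Neighbor 3 (pledges 40, payoff 73): dropping to 0 → total 80, payoff 0. No gain.

Yes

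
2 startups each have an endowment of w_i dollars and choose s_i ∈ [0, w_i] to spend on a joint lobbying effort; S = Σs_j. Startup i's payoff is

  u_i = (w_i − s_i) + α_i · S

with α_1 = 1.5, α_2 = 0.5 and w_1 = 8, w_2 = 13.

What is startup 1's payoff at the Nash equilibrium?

12

∂u_i/∂s_i = α_i − 1, so startup i contributes w_i if α_i > 1, else 0.
α_i > 1 for i ∈ {1}; NE contributions (8, 0), S = 8.
u_1 = (8 − 8) + 1.5·8 = 12.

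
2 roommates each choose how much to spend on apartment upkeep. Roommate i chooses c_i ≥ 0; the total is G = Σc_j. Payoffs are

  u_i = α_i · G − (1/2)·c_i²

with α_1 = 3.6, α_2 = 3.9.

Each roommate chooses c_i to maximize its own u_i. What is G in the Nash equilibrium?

Roommate i's FOC: ∂u_i/∂c_i = α_i − c_i = 0, so c_i* = α_i.
NE contributions = (3.6, 3.9); G = 7.5.

7.5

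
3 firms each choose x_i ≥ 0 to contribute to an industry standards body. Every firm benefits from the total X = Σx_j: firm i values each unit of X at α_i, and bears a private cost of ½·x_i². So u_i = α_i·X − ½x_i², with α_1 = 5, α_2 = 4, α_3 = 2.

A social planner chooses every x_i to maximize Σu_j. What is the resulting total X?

Planner FOC: ∂(Σu_j)/∂x_i = (Σα_j) − x_i = 0, so x_i^SO = Σα_j = 11 for every i; X^SO = 33.

33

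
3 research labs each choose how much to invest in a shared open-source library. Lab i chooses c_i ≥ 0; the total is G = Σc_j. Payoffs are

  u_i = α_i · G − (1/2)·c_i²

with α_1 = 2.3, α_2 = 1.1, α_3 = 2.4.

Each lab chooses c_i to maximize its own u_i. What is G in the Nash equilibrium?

5.8

Lab i's FOC: ∂u_i/∂c_i = α_i − c_i = 0, so c_i* = α_i.
NE contributions = (2.3, 1.1, 2.4); G = 5.8.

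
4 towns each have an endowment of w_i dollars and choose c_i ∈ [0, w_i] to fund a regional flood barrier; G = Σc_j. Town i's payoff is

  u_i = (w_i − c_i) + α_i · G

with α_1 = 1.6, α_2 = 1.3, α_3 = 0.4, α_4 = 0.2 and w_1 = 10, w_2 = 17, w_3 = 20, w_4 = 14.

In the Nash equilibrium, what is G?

27

∂u_i/∂c_i = α_i − 1, so town i contributes w_i if α_i > 1, else 0.
α_i > 1 for i ∈ {1, 2}; NE contributions (10, 17, 0, 0), G = 27.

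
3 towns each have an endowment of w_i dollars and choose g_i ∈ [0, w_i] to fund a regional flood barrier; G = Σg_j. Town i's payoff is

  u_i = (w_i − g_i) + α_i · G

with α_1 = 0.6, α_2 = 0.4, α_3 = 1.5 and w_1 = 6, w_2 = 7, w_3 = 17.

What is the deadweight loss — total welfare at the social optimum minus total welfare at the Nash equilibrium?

∂u_i/∂g_i = α_i − 1, so town i contributes w_i if α_i > 1, else 0.
α_i > 1 for i ∈ {3}; NE contributions (0, 0, 17), G = 17.
W^NE = Σw_i − G^NE + (Σα_i)·G^NE = 30 + 1.5·17 = 55.5.
Planner: ∂(Σu_j)/∂g_i = Σα_j − 1 = 1.5 > 0, so everyone contributes w_i; G^SO = 30, W^SO = 30 + 1.5·30 = 75.
Deadweight loss = 19.5.

19.5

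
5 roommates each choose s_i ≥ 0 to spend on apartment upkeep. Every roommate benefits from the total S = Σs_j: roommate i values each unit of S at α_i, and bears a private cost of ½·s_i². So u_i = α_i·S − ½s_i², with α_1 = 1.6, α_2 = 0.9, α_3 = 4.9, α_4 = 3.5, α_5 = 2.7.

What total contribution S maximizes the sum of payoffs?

68

Planner FOC: ∂(Σu_j)/∂s_i = (Σα_j) − s_i = 0, so s_i^SO = Σα_j = 13.6 for every i; S^SO = 68.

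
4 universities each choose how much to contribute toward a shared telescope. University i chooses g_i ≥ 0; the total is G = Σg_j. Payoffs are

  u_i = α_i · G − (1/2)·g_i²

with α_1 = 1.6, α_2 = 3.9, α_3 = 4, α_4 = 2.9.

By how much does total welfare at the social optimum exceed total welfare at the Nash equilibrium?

174.85

University i's FOC: ∂u_i/∂g_i = α_i − g_i = 0, so g_i* = α_i.
NE contributions = (1.6, 3.9, 4, 2.9); G = 12.4.
W^NE = (Σα)·G − ½Σα_i² = 12.4² − ½·42.18 = 132.67.
Planner sets g_i = Σα_j = 12.4 for every i, so G^SO = 4·12.4 = 49.6.
W^SO = (Σα)·G^SO − ½·4·(Σα)² = (4/2)·12.4² = 307.52.
Deadweight loss = W^SO − W^NE = 174.85.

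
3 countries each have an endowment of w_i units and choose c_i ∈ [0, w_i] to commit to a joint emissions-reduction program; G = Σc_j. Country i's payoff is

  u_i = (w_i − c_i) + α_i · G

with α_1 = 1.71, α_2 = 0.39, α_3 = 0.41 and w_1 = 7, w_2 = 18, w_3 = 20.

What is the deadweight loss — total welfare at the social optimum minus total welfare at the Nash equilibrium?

57.38

∂u_i/∂c_i = α_i − 1, so country i contributes w_i if α_i > 1, else 0.
α_i > 1 for i ∈ {1}; NE contributions (7, 0, 0), G = 7.
W^NE = Σw_i − G^NE + (Σα_i)·G^NE = 45 + 1.51·7 = 55.57.
Planner: ∂(Σu_j)/∂c_i = Σα_j − 1 = 1.51 > 0, so everyone contributes w_i; G^SO = 45, W^SO = 45 + 1.51·45 = 112.95.
Deadweight loss = 57.38.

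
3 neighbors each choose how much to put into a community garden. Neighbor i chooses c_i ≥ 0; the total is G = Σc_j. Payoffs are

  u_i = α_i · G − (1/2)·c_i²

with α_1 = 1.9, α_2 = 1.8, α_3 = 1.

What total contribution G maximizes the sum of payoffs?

Planner FOC: ∂(Σu_j)/∂c_i = (Σα_j) − c_i = 0, so c_i^SO = Σα_j = 4.7 for every i; G^SO = 14.1.

14.1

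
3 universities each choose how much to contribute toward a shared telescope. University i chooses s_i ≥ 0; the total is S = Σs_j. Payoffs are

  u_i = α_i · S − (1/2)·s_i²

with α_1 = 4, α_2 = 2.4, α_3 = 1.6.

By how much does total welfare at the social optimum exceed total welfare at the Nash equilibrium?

44.16

University i's FOC: ∂u_i/∂s_i = α_i − s_i = 0, so s_i* = α_i.
NE contributions = (4, 2.4, 1.6); S = 8.
W^NE = (Σα)·S − ½Σα_i² = 8² − ½·24.32 = 51.84.
Planner sets s_i = Σα_j = 8 for every i, so S^SO = 3·8 = 24.
W^SO = (Σα)·S^SO − ½·3·(Σα)² = (3/2)·8² = 96.
Deadweight loss = W^SO − W^NE = 44.16.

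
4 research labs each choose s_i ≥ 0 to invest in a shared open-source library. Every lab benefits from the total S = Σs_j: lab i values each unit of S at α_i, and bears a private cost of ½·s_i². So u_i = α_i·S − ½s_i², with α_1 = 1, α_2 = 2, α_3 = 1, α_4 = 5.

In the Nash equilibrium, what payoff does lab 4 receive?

Lab i's FOC: ∂u_i/∂s_i = α_i − s_i = 0, so s_i* = α_i.
NE contributions = (1, 2, 1, 5); S = 9.
u_4 = α_4·S − ½·(s_4)² = 5·9 − ½·5² = 32.5.

32.5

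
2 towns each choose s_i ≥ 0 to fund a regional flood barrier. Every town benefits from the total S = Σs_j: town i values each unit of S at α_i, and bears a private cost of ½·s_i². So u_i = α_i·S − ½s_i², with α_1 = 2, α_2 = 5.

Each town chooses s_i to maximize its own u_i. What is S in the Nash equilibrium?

7

Town i's FOC: ∂u_i/∂s_i = α_i − s_i = 0, so s_i* = α_i.
NE contributions = (2, 5); S = 7.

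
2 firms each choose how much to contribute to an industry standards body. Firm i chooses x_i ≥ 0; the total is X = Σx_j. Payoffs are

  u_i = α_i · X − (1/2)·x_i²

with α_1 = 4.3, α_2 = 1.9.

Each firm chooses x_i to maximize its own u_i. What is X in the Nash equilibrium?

Firm i's FOC: ∂u_i/∂x_i = α_i − x_i = 0, so x_i* = α_i.
NE contributions = (4.3, 1.9); X = 6.2.

6.2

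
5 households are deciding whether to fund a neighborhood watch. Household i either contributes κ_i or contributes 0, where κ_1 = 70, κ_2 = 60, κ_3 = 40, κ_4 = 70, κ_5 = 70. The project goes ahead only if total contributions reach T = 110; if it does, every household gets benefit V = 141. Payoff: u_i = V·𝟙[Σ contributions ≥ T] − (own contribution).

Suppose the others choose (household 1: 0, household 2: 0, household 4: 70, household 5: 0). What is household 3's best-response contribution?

Others' total = 70. Contributing 40 brings total to 110 ≥ 110: gain V − κ_3 = 101.
Best response: 40.

40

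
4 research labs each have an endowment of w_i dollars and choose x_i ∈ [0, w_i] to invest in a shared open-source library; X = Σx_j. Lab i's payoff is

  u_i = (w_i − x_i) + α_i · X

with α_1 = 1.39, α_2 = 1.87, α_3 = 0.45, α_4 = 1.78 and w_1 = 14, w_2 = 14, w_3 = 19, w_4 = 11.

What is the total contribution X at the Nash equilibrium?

∂u_i/∂x_i = α_i − 1, so lab i contributes w_i if α_i > 1, else 0.
α_i > 1 for i ∈ {1, 2, 4}; NE contributions (14, 14, 0, 11), X = 39.

39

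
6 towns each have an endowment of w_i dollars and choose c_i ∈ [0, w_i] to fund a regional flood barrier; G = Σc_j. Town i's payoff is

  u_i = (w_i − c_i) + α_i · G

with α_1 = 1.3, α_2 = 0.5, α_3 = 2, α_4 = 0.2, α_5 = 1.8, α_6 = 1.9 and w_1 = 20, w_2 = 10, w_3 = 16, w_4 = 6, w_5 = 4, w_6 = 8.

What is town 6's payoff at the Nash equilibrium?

91.2

∂u_i/∂c_i = α_i − 1, so town i contributes w_i if α_i > 1, else 0.
α_i > 1 for i ∈ {1, 3, 5, 6}; NE contributions (20, 0, 16, 0, 4, 8), G = 48.
u_6 = (8 − 8) + 1.9·48 = 91.2.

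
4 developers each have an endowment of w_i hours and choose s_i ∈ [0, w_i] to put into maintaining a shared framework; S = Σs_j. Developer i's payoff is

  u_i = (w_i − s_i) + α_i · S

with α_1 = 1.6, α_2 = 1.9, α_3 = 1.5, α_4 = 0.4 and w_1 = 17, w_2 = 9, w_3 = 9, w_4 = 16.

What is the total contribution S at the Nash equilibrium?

35

∂u_i/∂s_i = α_i − 1, so developer i contributes w_i if α_i > 1, else 0.
α_i > 1 for i ∈ {1, 2, 3}; NE contributions (17, 9, 9, 0), S = 35.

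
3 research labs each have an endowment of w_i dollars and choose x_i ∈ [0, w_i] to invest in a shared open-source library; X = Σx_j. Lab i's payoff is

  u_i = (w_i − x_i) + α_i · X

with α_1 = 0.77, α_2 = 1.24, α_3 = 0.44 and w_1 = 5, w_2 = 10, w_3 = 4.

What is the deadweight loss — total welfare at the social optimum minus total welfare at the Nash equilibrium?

13.05

∂u_i/∂x_i = α_i − 1, so lab i contributes w_i if α_i > 1, else 0.
α_i > 1 for i ∈ {2}; NE contributions (0, 10, 0), X = 10.
W^NE = Σw_i − X^NE + (Σα_i)·X^NE = 19 + 1.45·10 = 33.5.
Planner: ∂(Σu_j)/∂x_i = Σα_j − 1 = 1.45 > 0, so everyone contributes w_i; X^SO = 19, W^SO = 19 + 1.45·19 = 46.55.
Deadweight loss = 13.05.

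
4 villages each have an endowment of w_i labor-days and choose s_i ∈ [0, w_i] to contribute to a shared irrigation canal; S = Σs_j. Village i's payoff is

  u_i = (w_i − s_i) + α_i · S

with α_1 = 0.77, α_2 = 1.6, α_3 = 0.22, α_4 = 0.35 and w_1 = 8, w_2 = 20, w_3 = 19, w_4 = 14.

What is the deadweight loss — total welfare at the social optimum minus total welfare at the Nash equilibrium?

79.54

∂u_i/∂s_i = α_i − 1, so village i contributes w_i if α_i > 1, else 0.
α_i > 1 for i ∈ {2}; NE contributions (0, 20, 0, 0), S = 20.
W^NE = Σw_i − S^NE + (Σα_i)·S^NE = 61 + 1.94·20 = 99.8.
Planner: ∂(Σu_j)/∂s_i = Σα_j − 1 = 1.94 > 0, so everyone contributes w_i; S^SO = 61, W^SO = 61 + 1.94·61 = 179.34.
Deadweight loss = 79.54.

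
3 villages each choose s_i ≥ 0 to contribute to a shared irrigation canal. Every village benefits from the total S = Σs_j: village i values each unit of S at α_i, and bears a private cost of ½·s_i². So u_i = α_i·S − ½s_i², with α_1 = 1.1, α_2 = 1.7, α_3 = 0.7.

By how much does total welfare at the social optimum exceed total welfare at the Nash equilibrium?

8.42

Village i's FOC: ∂u_i/∂s_i = α_i − s_i = 0, so s_i* = α_i.
NE contributions = (1.1, 1.7, 0.7); S = 3.5.
W^NE = (Σα)·S − ½Σα_i² = 3.5² − ½·4.59 = 9.955.
Planner sets s_i = Σα_j = 3.5 for every i, so S^SO = 3·3.5 = 10.5.
W^SO = (Σα)·S^SO − ½·3·(Σα)² = (3/2)·3.5² = 18.375.
Deadweight loss = W^SO − W^NE = 8.42.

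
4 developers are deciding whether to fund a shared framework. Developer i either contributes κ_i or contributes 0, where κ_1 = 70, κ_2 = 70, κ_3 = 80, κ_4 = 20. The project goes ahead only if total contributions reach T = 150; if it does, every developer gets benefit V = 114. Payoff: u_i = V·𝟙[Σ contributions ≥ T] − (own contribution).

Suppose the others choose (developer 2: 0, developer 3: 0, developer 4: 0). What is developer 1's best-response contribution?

0

Others' total = 0. Even contributing 70 gives 70 < 150: no benefit either way.
Best response: 0.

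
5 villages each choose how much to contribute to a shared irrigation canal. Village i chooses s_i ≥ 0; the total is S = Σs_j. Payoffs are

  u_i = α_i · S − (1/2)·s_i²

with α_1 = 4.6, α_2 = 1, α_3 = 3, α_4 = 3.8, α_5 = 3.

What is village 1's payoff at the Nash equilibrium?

Village i's FOC: ∂u_i/∂s_i = α_i − s_i = 0, so s_i* = α_i.
NE contributions = (4.6, 1, 3, 3.8, 3); S = 15.4.
u_1 = α_1·S − ½·(s_1)² = 4.6·15.4 − ½·4.6² = 60.26.

60.26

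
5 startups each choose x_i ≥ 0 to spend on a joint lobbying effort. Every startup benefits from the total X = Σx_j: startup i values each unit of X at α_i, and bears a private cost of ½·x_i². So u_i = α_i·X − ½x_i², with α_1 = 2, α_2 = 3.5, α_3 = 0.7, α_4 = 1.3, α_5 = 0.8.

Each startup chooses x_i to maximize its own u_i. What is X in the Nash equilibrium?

Startup i's FOC: ∂u_i/∂x_i = α_i − x_i = 0, so x_i* = α_i.
NE contributions = (2, 3.5, 0.7, 1.3, 0.8); X = 8.3.

8.3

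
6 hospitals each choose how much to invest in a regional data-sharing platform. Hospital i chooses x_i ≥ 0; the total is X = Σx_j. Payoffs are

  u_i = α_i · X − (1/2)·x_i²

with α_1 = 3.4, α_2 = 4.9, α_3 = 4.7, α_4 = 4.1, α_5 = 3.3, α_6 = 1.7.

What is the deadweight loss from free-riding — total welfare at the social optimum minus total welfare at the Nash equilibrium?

1020.945

Hospital i's FOC: ∂u_i/∂x_i = α_i − x_i = 0, so x_i* = α_i.
NE contributions = (3.4, 4.9, 4.7, 4.1, 3.3, 1.7); X = 22.1.
W^NE = (Σα)·X − ½Σα_i² = 22.1² − ½·88.25 = 444.285.
Planner sets x_i = Σα_j = 22.1 for every i, so X^SO = 6·22.1 = 132.6.
W^SO = (Σα)·X^SO − ½·6·(Σα)² = (6/2)·22.1² = 1465.23.
Deadweight loss = W^SO − W^NE = 1020.945.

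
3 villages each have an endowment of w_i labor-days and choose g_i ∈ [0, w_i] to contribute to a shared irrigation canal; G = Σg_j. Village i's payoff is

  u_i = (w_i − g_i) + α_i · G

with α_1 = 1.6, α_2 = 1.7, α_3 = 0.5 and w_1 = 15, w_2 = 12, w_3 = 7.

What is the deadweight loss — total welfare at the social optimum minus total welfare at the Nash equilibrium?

19.6

∂u_i/∂g_i = α_i − 1, so village i contributes w_i if α_i > 1, else 0.
α_i > 1 for i ∈ {1, 2}; NE contributions (15, 12, 0), G = 27.
W^NE = Σw_i − G^NE + (Σα_i)·G^NE = 34 + 2.8·27 = 109.6.
Planner: ∂(Σu_j)/∂g_i = Σα_j − 1 = 2.8 > 0, so everyone contributes w_i; G^SO = 34, W^SO = 34 + 2.8·34 = 129.2.
Deadweight loss = 19.6.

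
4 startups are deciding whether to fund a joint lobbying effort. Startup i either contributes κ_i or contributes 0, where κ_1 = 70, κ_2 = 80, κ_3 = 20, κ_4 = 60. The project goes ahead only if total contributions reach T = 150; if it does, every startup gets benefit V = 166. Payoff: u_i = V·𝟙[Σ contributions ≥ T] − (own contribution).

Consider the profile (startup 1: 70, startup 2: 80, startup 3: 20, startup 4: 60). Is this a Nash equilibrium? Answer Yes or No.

No

Total = 230 ≥ 150: provided.
Startup 1 (pledges 70, payoff 96): dropping to 0 → total 160, payoff 166. Profitable deviation.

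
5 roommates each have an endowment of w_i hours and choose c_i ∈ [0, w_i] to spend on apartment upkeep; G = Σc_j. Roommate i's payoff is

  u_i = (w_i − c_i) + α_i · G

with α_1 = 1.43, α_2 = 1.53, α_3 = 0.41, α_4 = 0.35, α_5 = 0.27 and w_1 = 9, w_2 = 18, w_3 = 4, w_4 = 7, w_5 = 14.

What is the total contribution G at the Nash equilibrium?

∂u_i/∂c_i = α_i − 1, so roommate i contributes w_i if α_i > 1, else 0.
α_i > 1 for i ∈ {1, 2}; NE contributions (9, 18, 0, 0, 0), G = 27.

27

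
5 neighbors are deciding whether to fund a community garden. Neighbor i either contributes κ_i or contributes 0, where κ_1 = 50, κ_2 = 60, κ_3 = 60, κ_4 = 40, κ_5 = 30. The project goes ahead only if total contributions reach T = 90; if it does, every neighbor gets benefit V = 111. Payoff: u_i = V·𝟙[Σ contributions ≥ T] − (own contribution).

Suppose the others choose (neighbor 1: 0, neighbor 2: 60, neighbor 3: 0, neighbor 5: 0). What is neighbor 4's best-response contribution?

40

Others' total = 60. Contributing 40 brings total to 100 ≥ 90: gain V − κ_4 = 71.
Best response: 40.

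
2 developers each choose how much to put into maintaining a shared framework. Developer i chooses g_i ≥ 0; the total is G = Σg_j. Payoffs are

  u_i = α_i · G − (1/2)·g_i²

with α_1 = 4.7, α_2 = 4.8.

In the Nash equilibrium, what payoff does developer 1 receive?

33.605

Developer i's FOC: ∂u_i/∂g_i = α_i − g_i = 0, so g_i* = α_i.
NE contributions = (4.7, 4.8); G = 9.5.
u_1 = α_1·G − ½·(g_1)² = 4.7·9.5 − ½·4.7² = 33.605.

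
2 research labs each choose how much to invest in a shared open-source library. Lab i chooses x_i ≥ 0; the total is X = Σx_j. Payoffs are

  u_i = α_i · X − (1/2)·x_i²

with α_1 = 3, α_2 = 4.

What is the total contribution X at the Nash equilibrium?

7

Lab i's FOC: ∂u_i/∂x_i = α_i − x_i = 0, so x_i* = α_i.
NE contributions = (3, 4); X = 7.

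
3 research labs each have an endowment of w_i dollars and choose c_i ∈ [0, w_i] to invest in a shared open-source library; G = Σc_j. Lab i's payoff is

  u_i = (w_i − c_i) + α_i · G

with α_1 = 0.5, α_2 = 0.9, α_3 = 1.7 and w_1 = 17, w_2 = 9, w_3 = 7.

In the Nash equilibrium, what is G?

∂u_i/∂c_i = α_i − 1, so lab i contributes w_i if α_i > 1, else 0.
α_i > 1 for i ∈ {3}; NE contributions (0, 0, 7), G = 7.

7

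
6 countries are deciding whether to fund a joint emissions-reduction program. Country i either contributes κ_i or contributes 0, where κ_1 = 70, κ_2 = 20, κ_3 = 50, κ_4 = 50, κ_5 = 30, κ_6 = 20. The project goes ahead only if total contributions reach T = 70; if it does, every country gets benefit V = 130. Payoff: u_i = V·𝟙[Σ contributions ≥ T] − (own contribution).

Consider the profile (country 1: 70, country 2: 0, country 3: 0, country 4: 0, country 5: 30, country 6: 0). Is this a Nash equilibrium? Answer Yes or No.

No

Total = 100 ≥ 70: provided.
Country 1 (pledges 70, payoff 60): dropping to 0 → total 30, payoff 0. No gain.
Country 2 (pledges 0, payoff 130): pledging 20 → total 120, payoff 110. No gain.
Country 3 (pledges 0, payoff 130): pledging 50 → total 150, payoff 80. No gain.
Country 4 (pledges 0, payoff 130): pledging 50 → total 150, payoff 80. No gain.
Country 5 (pledges 30, payoff 100): dropping to 0 → total 70, payoff 130. Profitable deviation.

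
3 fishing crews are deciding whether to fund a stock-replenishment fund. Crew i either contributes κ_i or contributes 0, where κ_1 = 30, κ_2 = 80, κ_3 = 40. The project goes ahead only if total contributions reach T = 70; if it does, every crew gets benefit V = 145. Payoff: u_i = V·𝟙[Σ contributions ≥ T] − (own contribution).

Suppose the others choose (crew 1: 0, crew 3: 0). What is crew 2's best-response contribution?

Others' total = 0. Contributing 80 brings total to 80 ≥ 70: gain V − κ_2 = 65.
Best response: 80.

80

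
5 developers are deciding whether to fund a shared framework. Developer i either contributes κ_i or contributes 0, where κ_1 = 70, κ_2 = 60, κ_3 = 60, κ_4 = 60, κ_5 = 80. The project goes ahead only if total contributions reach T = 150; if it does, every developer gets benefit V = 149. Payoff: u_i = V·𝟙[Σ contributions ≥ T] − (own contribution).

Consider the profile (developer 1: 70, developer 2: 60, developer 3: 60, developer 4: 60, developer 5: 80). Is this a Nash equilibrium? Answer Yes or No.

Total = 330 ≥ 150: provided.
Developer 1 (pledges 70, payoff 79): dropping to 0 → total 260, payoff 149. Profitable deviation.

No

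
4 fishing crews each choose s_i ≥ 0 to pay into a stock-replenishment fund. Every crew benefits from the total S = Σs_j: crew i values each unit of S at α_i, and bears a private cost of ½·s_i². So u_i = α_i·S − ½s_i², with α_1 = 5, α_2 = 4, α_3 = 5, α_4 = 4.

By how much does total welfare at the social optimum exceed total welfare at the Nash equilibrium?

365

Crew i's FOC: ∂u_i/∂s_i = α_i − s_i = 0, so s_i* = α_i.
NE contributions = (5, 4, 5, 4); S = 18.
W^NE = (Σα)·S − ½Σα_i² = 18² − ½·82 = 283.
Planner sets s_i = Σα_j = 18 for every i, so S^SO = 4·18 = 72.
W^SO = (Σα)·S^SO − ½·4·(Σα)² = (4/2)·18² = 648.
Deadweight loss = W^SO − W^NE = 365.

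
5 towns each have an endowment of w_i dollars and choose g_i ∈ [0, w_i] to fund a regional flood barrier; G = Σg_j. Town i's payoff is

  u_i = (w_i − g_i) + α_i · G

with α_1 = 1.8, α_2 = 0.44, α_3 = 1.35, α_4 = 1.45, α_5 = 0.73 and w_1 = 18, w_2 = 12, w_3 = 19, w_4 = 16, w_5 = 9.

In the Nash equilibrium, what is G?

∂u_i/∂g_i = α_i − 1, so town i contributes w_i if α_i > 1, else 0.
α_i > 1 for i ∈ {1, 3, 4}; NE contributions (18, 0, 19, 16, 0), G = 53.

53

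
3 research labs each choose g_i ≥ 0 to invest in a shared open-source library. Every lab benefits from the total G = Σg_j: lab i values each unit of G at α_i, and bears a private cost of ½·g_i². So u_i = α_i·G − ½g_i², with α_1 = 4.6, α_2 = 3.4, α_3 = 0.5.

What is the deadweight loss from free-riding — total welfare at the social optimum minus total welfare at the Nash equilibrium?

52.61

Lab i's FOC: ∂u_i/∂g_i = α_i − g_i = 0, so g_i* = α_i.
NE contributions = (4.6, 3.4, 0.5); G = 8.5.
W^NE = (Σα)·G − ½Σα_i² = 8.5² − ½·32.97 = 55.765.
Planner sets g_i = Σα_j = 8.5 for every i, so G^SO = 3·8.5 = 25.5.
W^SO = (Σα)·G^SO − ½·3·(Σα)² = (3/2)·8.5² = 108.375.
Deadweight loss = W^SO − W^NE = 52.61.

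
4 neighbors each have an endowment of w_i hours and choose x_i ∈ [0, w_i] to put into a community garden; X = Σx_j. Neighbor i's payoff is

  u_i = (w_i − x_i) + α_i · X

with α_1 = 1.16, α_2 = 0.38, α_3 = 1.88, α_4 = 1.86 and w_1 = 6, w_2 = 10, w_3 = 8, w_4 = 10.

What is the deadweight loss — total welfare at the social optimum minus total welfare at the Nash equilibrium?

∂u_i/∂x_i = α_i − 1, so neighbor i contributes w_i if α_i > 1, else 0.
α_i > 1 for i ∈ {1, 3, 4}; NE contributions (6, 0, 8, 10), X = 24.
W^NE = Σw_i − X^NE + (Σα_i)·X^NE = 34 + 4.28·24 = 136.72.
Planner: ∂(Σu_j)/∂x_i = Σα_j − 1 = 4.28 > 0, so everyone contributes w_i; X^SO = 34, W^SO = 34 + 4.28·34 = 179.52.
Deadweight loss = 42.8.

42.8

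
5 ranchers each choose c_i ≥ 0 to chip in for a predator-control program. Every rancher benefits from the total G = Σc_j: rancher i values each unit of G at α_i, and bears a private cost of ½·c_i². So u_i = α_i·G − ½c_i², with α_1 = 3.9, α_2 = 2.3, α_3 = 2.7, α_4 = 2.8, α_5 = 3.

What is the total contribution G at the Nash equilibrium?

Rancher i's FOC: ∂u_i/∂c_i = α_i − c_i = 0, so c_i* = α_i.
NE contributions = (3.9, 2.3, 2.7, 2.8, 3); G = 14.7.

14.7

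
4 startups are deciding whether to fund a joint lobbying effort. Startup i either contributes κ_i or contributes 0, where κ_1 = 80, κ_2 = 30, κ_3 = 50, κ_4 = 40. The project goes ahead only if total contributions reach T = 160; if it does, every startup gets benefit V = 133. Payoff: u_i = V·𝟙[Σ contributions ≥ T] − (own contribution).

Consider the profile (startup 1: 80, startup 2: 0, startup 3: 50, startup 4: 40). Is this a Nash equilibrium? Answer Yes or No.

Yes

Total = 170 ≥ 160: provided.
Startup 1 (pledges 80, payoff 53): dropping to 0 → total 90, payoff 0. No gain.
Startup 2 (pledges 0, payoff 133): pledging 30 → total 200, payoff 103. No gain.
Startup 3 (pledges 50, payoff 83): dropping to 0 → total 120, payoff 0. No gain.
Startup 4 (pledges 40, payoff 93): dropping to 0 → total 130, payoff 0. No gain.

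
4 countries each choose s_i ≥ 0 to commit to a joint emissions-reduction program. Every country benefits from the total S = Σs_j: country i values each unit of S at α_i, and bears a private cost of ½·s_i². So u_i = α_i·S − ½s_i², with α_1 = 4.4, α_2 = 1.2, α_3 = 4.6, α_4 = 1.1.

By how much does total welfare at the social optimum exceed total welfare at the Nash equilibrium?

149.275

Country i's FOC: ∂u_i/∂s_i = α_i − s_i = 0, so s_i* = α_i.
NE contributions = (4.4, 1.2, 4.6, 1.1); S = 11.3.
W^NE = (Σα)·S − ½Σα_i² = 11.3² − ½·43.17 = 106.105.
Planner sets s_i = Σα_j = 11.3 for every i, so S^SO = 4·11.3 = 45.2.
W^SO = (Σα)·S^SO − ½·4·(Σα)² = (4/2)·11.3² = 255.38.
Deadweight loss = W^SO − W^NE = 149.275.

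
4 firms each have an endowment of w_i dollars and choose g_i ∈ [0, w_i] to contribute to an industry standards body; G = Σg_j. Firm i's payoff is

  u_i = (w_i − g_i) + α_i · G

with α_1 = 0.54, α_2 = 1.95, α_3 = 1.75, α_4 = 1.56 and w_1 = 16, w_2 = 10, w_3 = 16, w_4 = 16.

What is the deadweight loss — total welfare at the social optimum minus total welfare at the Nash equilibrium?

76.8

∂u_i/∂g_i = α_i − 1, so firm i contributes w_i if α_i > 1, else 0.
α_i > 1 for i ∈ {2, 3, 4}; NE contributions (0, 10, 16, 16), G = 42.
W^NE = Σw_i − G^NE + (Σα_i)·G^NE = 58 + 4.8·42 = 259.6.
Planner: ∂(Σu_j)/∂g_i = Σα_j − 1 = 4.8 > 0, so everyone contributes w_i; G^SO = 58, W^SO = 58 + 4.8·58 = 336.4.
Deadweight loss = 76.8.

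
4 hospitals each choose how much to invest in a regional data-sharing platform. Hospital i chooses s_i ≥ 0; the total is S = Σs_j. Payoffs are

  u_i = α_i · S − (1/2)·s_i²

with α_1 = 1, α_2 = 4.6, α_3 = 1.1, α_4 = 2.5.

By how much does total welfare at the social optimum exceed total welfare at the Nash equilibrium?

99.45

Hospital i's FOC: ∂u_i/∂s_i = α_i − s_i = 0, so s_i* = α_i.
NE contributions = (1, 4.6, 1.1, 2.5); S = 9.2.
W^NE = (Σα)·S − ½Σα_i² = 9.2² − ½·29.62 = 69.83.
Planner sets s_i = Σα_j = 9.2 for every i, so S^SO = 4·9.2 = 36.8.
W^SO = (Σα)·S^SO − ½·4·(Σα)² = (4/2)·9.2² = 169.28.
Deadweight loss = W^SO − W^NE = 99.45.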